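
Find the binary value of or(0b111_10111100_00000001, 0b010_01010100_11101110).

0b1111111110011101111

OR bit by bit (1 where either bit is 1):
  1111011110000000001
| 0100101010011101110
= 1111111110011101111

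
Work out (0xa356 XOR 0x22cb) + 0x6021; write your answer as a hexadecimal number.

0xe1be

First 0xa356 XOR 0x22cb = 0x819d.
Add column by column in base 16, right to left:
  d+1 = e
  9+2 = b
  1+0 = 1
  8+6 = e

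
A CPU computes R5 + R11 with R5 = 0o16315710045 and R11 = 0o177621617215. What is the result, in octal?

Add column by column in base 8, right to left:
  5+5 = 2 carry 1
  4+1+1 = 6
  0+2 = 2
  0+7 = 7
  1+1 = 2
  7+6 = 5 carry 1
  5+1+1 = 7
  1+2 = 3
  3+6 = 1 carry 1
  6+7+1 = 6 carry 1
  1+7+1 = 1 carry 1
  0+1+1 = 2

0o216137527262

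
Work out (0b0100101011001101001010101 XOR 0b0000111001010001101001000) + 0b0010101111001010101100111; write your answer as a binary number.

First 0b0100101011001101001010101 XOR 0b0000111001010001101001000 = 0b0100010010011100100011101.
Add column by column in base 2, right to left:
  1+1 = 0 carry 1
  0+1+1 = 0 carry 1
  1+1+1 = 1 carry 1
  1+0+1 = 0 carry 1
  1+0+1 = 0 carry 1
  0+1+1 = 0 carry 1
  0+1+1 = 0 carry 1
  0+0+1 = 1
  1+1 = 0 carry 1
  0+0+1 = 1
  0+1 = 1
  1+0 = 1
  1+1 = 0 carry 1
  1+0+1 = 0 carry 1
  0+0+1 = 1
  0+1 = 1
  1+1 = 0 carry 1
  0+1+1 = 0 carry 1
  0+1+1 = 0 carry 1
  1+0+1 = 0 carry 1
  0+1+1 = 0 carry 1
  0+0+1 = 1
  0+1 = 1
  1+0 = 1

0b111000001100111010000100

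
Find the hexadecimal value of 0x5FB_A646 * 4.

0x17EE9918

Multiply each base-16 digit by 4, carrying:
  6×4 = 24 → write 8 carry 1
  4×4+1 = 17 → write 1 carry 1
  6×4+1 = 25 → write 9 carry 1
  A×4+1 = 41 → write 9 carry 2
  B×4+2 = 46 → write E carry 2
  F×4+2 = 62 → write E carry 3
  5×4+3 = 23 → write 7 carry 1
  remaining carry: 1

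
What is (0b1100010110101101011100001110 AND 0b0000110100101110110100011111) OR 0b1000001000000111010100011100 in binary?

0b1000011100101111010100011110

0b1100010110101101011100001110 AND 0b0000110100101110110100011111 = 0b0000010100101100010100001110.
Then OR with 0b1000001000000111010100011100.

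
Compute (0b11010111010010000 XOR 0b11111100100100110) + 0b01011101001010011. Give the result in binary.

0b10001001000001001

First 0b11010111010010000 XOR 0b11111100100100110 = 0b00101011110110110.
Add column by column in base 2, right to left:
  0+1 = 1
  1+1 = 0 carry 1
  1+0+1 = 0 carry 1
  0+0+1 = 1
  1+1 = 0 carry 1
  1+0+1 = 0 carry 1
  0+1+1 = 0 carry 1
  1+0+1 = 0 carry 1
  1+0+1 = 0 carry 1
  1+1+1 = 1 carry 1
  1+0+1 = 0 carry 1
  0+1+1 = 0 carry 1
  1+1+1 = 1 carry 1
  0+1+1 = 0 carry 1
  1+0+1 = 0 carry 1
  0+1+1 = 0 carry 1
  final carry 1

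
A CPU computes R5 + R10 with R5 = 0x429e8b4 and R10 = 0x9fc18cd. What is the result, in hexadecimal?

Add column by column in base 16, right to left:
  4+d = 1 carry 1
  b+c+1 = 8 carry 1
  8+8+1 = 1 carry 1
  e+1+1 = 0 carry 1
  9+c+1 = 6 carry 1
  2+f+1 = 2 carry 1
  4+9+1 = e

0xe260181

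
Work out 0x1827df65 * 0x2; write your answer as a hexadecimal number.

Multiply each base-16 digit by 2, carrying:
  5×2 = 10 → write a
  6×2 = 12 → write c
  f×2 = 30 → write e carry 1
  d×2+1 = 27 → write b carry 1
  7×2+1 = 15 → write f
  2×2 = 4 → write 4
  8×2 = 16 → write 0 carry 1
  1×2+1 = 3 → write 3

0x304fbeca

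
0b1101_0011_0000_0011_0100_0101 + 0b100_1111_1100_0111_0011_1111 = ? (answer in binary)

Add column by column in base 2, right to left:
  1+1 = 0 carry 1
  0+1+1 = 0 carry 1
  1+1+1 = 1 carry 1
  0+1+1 = 0 carry 1
  0+1+1 = 0 carry 1
  0+1+1 = 0 carry 1
  1+0+1 = 0 carry 1
  0+0+1 = 1
  1+1 = 0 carry 1
  1+1+1 = 1 carry 1
  0+1+1 = 0 carry 1
  0+0+1 = 1
  0+0 = 0
  0+0 = 0
  0+1 = 1
  0+1 = 1
  1+1 = 0 carry 1
  1+1+1 = 1 carry 1
  0+1+1 = 0 carry 1
  0+1+1 = 0 carry 1
  1+0+1 = 0 carry 1
  0+0+1 = 1
  1+1 = 0 carry 1
  1+0+1 = 0 carry 1
  final carry 1

0b1001000101100101010000100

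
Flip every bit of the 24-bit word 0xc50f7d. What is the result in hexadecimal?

Each hex digit d becomes f−d:
  c→3, 5→a, 0→f, f→0, 7→8, d→2

0x3af082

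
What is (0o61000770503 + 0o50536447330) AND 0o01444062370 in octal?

Add column by column in base 8, right to left:
  3+0 = 3
  0+3 = 3
  5+3 = 0 carry 1
  0+7+1 = 0 carry 1
  7+4+1 = 4 carry 1
  7+4+1 = 4 carry 1
  0+6+1 = 7
  0+3 = 3
  0+5 = 5
  1+0 = 1
  6+5 = 3 carry 1
  final carry 1
Sum = 0o131537440033; now AND with 0o01444062370:
  1&0=0, 3&0=0, 1&1=1, 5&4=4, 3&4=0, 7&4=4, 4&0=0, 4&6=4, 0&2=0, 0&3=0, 3&7=3, 3&0=0

0o1404040030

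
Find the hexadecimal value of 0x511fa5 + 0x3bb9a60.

Add column by column in base 16, right to left:
  5+0 = 5
  a+6 = 0 carry 1
  f+a+1 = a carry 1
  1+9+1 = b
  1+b = c
  5+b = 0 carry 1
  0+3+1 = 4

0x40cba05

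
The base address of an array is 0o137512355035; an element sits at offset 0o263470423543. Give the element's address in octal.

Add column by column in base 8, right to left:
  5+3 = 0 carry 1
  3+4+1 = 0 carry 1
  0+5+1 = 6
  5+3 = 0 carry 1
  5+2+1 = 0 carry 1
  3+4+1 = 0 carry 1
  2+0+1 = 3
  1+7 = 0 carry 1
  5+4+1 = 2 carry 1
  7+3+1 = 3 carry 1
  3+6+1 = 2 carry 1
  1+2+1 = 4

0o423203000600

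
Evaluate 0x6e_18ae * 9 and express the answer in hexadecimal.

Multiply each base-16 digit by 9, carrying:
  e×9 = 126 → write e carry 7
  a×9+7 = 97 → write 1 carry 6
  8×9+6 = 78 → write e carry 4
  1×9+4 = 13 → write d
  e×9 = 126 → write e carry 7
  6×9+7 = 61 → write d carry 3
  remaining carry: 3

0x3dede1e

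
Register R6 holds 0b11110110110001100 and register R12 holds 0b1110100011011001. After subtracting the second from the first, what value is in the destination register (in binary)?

0b10000010010110011

Subtract column by column in base 2:
  0-1 → 1 (borrow)
  0-0-1 → 1 (borrow)
  1-0-1 → 0
  1-1 → 0
  0-1 → 1 (borrow)
  0-0-1 → 1 (borrow)
  0-1-1 → 0 (borrow)
  1-1-1 → 1 (borrow)
  1-0-1 → 0
  0-0 → 0
  1-0 → 1
  1-1 → 0
  0-0 → 0
  1-1 → 0
  1-1 → 0
  1-1 → 0
  1-0 → 1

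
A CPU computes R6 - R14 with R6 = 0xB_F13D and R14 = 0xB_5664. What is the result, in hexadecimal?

0x9AD9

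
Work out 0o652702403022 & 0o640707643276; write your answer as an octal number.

0o640702403022

AND each oct digit independently (no carries):
  6&6=6, 5&4=4, 2&0=0, 7&7=7, 0&0=0, 2&7=2, 4&6=4, 0&4=0, 3&3=3, 0&2=0, 2&7=2, 2&6=2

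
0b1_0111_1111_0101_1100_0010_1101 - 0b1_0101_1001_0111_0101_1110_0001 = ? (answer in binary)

0b1001011110011001001100

Subtract column by column in base 2:
  1-1 → 0
  0-0 → 0
  1-0 → 1
  1-0 → 1
  0-0 → 0
  1-1 → 0
  0-1 → 1 (borrow)
  0-1-1 → 0 (borrow)
  0-1-1 → 0 (borrow)
  0-0-1 → 1 (borrow)
  1-1-1 → 1 (borrow)
  1-0-1 → 0
  1-1 → 0
  0-1 → 1 (borrow)
  1-1-1 → 1 (borrow)
  0-0-1 → 1 (borrow)
  1-1-1 → 1 (borrow)
  1-0-1 → 0
  1-0 → 1
  1-1 → 0
  1-1 → 0
  1-0 → 1
  1-1 → 0
  0-0 → 0
  1-1 → 0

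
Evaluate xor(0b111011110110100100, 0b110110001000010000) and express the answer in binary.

XOR bit by bit (1 where the bits differ):
  111011110110100100
^ 110110001000010000
= 001101111110110100

0b001101111110110100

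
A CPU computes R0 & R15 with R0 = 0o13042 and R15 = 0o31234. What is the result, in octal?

AND each oct digit independently (no carries):
  1&3=1, 3&1=1, 0&2=0, 4&3=0, 2&4=0

0o11000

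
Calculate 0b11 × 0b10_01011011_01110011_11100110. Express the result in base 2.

Multiply each base-2 digit by 3, carrying:
  0×3 = 0 → write 0
  1×3 = 3 → write 1 carry 1
  1×3+1 = 4 → write 0 carry 2
  0×3+2 = 2 → write 0 carry 1
  0×3+1 = 1 → write 1
  1×3 = 3 → write 1 carry 1
  1×3+1 = 4 → write 0 carry 2
  1×3+2 = 5 → write 1 carry 2
  1×3+2 = 5 → write 1 carry 2
  1×3+2 = 5 → write 1 carry 2
  0×3+2 = 2 → write 0 carry 1
  0×3+1 = 1 → write 1
  1×3 = 3 → write 1 carry 1
  1×3+1 = 4 → write 0 carry 2
  1×3+2 = 5 → write 1 carry 2
  0×3+2 = 2 → write 0 carry 1
  1×3+1 = 4 → write 0 carry 2
  1×3+2 = 5 → write 1 carry 2
  0×3+2 = 2 → write 0 carry 1
  1×3+1 = 4 → write 0 carry 2
  1×3+2 = 5 → write 1 carry 2
  0×3+2 = 2 → write 0 carry 1
  1×3+1 = 4 → write 0 carry 2
  0×3+2 = 2 → write 0 carry 1
  0×3+1 = 1 → write 1
  1×3 = 3 → write 1 carry 1
  remaining carry: 1

0b111000100100101101110110010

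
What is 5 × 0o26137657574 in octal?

0o156737156554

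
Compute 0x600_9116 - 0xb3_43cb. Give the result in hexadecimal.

0x54d4d4b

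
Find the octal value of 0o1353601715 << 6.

Shifting left by 6 bits = 2 oct digits: append 2 zeros.

0o135360171500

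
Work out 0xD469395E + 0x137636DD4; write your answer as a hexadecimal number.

0x20BCCA732

Add column by column in base 16, right to left:
  E+4 = 2 carry 1
  5+D+1 = 3 carry 1
  9+D+1 = 7 carry 1
  3+6+1 = A
  9+3 = C
  6+6 = C
  4+7 = B
  D+3 = 0 carry 1
  0+1+1 = 2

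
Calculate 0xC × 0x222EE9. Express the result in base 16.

Multiply each base-16 digit by 12, carrying:
  9×12 = 108 → write C carry 6
  E×12+6 = 174 → write E carry 10
  E×12+10 = 178 → write 2 carry 11
  2×12+11 = 35 → write 3 carry 2
  2×12+2 = 26 → write A carry 1
  2×12+1 = 25 → write 9 carry 1
  remaining carry: 1

0x19A32EC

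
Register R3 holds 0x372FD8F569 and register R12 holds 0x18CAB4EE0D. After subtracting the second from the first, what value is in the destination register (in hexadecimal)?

0x1E6524075C

Subtract column by column in base 16:
  9-D → C (borrow)
  6-0-1 → 5
  5-E → 7 (borrow)
  F-E-1 → 0
  8-4 → 4
  D-B → 2
  F-A → 5
  2-C → 6 (borrow)
  7-8-1 → E (borrow)
  3-1-1 → 1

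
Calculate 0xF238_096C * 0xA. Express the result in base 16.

0x976305E38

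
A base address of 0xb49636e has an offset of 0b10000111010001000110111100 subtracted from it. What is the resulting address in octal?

0o1113050662

0xb49636e = 0o1322261556 in octal.
0b10000111010001000110111100 = 0o207210674 in octal.
Subtract column by column in base 8:
  6-4 → 2
  5-7 → 6 (borrow)
  5-6-1 → 6 (borrow)
  1-0-1 → 0
  6-1 → 5
  2-2 → 0
  2-7 → 3 (borrow)
  2-0-1 → 1
  3-2 → 1
  1-0 → 1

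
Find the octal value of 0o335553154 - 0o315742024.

Subtract column by column in base 8:
  4-4 → 0
  5-2 → 3
  1-0 → 1
  3-2 → 1
  5-4 → 1
  5-7 → 6 (borrow)
  5-5-1 → 7 (borrow)
  3-1-1 → 1
  3-3 → 0

0o17611130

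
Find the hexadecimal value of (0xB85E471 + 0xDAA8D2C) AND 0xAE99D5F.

0x820111D

Add column by column in base 16, right to left:
  1+C = D
  7+2 = 9
  4+D = 1 carry 1
  E+8+1 = 7 carry 1
  5+A+1 = 0 carry 1
  8+A+1 = 3 carry 1
  B+D+1 = 9 carry 1
  final carry 1
Sum = 0x1930719D; now AND with 0xAE99D5F:
  1&0=0, 9&A=8, 3&E=2, 0&9=0, 7&9=1, 1&D=1, 9&5=1, D&F=D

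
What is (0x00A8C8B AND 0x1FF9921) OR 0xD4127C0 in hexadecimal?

0x00A8C8B AND 0x1FF9921 = 0x00A8801.
Then OR with 0xD4127C0.

0xD4BAFC1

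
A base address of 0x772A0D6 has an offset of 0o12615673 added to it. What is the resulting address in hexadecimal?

0o12615673 = 0x2B1BBB in hexadecimal.
Add column by column in base 16, right to left:
  6+B = 1 carry 1
  D+B+1 = 9 carry 1
  0+B+1 = C
  A+1 = B
  2+B = D
  7+2 = 9
  7+0 = 7

0x79DBC91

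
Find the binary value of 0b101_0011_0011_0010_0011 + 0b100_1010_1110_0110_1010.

0b10011110000110001101

Add column by column in base 2, right to left:
  1+0 = 1
  1+1 = 0 carry 1
  0+0+1 = 1
  0+1 = 1
  0+0 = 0
  1+1 = 0 carry 1
  0+1+1 = 0 carry 1
  0+0+1 = 1
  1+0 = 1
  1+1 = 0 carry 1
  0+1+1 = 0 carry 1
  0+1+1 = 0 carry 1
  1+0+1 = 0 carry 1
  1+1+1 = 1 carry 1
  0+0+1 = 1
  0+1 = 1
  1+0 = 1
  0+0 = 0
  1+1 = 0 carry 1
  final carry 1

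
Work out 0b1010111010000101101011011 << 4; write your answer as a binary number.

0b10101110100001011010110110000

Left shift by 4: append 4 zero bits.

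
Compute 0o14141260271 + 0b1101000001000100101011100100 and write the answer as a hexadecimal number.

0x6E89AB9D

0o14141260271 = 0x618560B9 in hexadecimal.
0b1101000001000100101011100100 = 0xD044AE4 in hexadecimal.
Add column by column in base 16, right to left:
  9+4 = D
  B+E = 9 carry 1
  0+A+1 = B
  6+4 = A
  5+4 = 9
  8+0 = 8
  1+D = E
  6+0 = 6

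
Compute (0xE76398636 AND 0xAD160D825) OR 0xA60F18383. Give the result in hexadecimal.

0xA70F183A7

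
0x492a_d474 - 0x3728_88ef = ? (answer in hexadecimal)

0x12024b85

Subtract column by column in base 16:
  4-f → 5 (borrow)
  7-e-1 → 8 (borrow)
  4-8-1 → b (borrow)
  d-8-1 → 4
  a-8 → 2
  2-2 → 0
  9-7 → 2
  4-3 → 1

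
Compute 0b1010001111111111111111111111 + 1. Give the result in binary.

0b1010010000000000000000000000

The trailing 22 digits are 1 (max in base 2), so adding 1 cascades: they roll to 0 and the next digit up increments.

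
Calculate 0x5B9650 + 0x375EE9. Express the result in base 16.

0x92F539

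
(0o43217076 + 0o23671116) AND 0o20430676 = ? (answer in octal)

0o20010214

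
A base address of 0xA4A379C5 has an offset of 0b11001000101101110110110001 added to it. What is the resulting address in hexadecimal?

0xA7C65776

0b11001000101101110110110001 = 0x322DDB1 in hexadecimal.
Add column by column in base 16, right to left:
  5+1 = 6
  C+B = 7 carry 1
  9+D+1 = 7 carry 1
  7+D+1 = 5 carry 1
  3+2+1 = 6
  A+2 = C
  4+3 = 7
  A+0 = A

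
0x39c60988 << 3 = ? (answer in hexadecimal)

3 bits is not a whole number of base-16 digits; in binary: 111001110001100000100110001000 << 3 = 111001110001100000100110001000000.

0x1ce304c40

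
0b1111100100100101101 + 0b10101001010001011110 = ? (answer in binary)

0b100100101110110001011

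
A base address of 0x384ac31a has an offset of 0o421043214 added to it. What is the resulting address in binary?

0x384ac31a = 0b111000010010101100001100011010 in binary.
0o421043214 = 0b100010001000100011010001100 in binary.
Add column by column in base 2, right to left:
  0+0 = 0
  1+0 = 1
  0+1 = 1
  1+1 = 0 carry 1
  1+0+1 = 0 carry 1
  0+0+1 = 1
  0+0 = 0
  0+1 = 1
  1+0 = 1
  1+1 = 0 carry 1
  0+1+1 = 0 carry 1
  0+0+1 = 1
  0+0 = 0
  0+0 = 0
  1+1 = 0 carry 1
  1+0+1 = 0 carry 1
  0+0+1 = 1
  1+0 = 1
  0+1 = 1
  1+0 = 1
  0+0 = 0
  0+0 = 0
  1+1 = 0 carry 1
  0+0+1 = 1
  0+0 = 0
  0+0 = 0
  0+1 = 1
  1+0 = 1
  1+0 = 1
  1+0 = 1

0b111100100011110000100110100110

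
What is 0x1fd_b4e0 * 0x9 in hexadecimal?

Multiply each base-16 digit by 9, carrying:
  0×9 = 0 → write 0
  e×9 = 126 → write e carry 7
  4×9+7 = 43 → write b carry 2
  b×9+2 = 101 → write 5 carry 6
  d×9+6 = 123 → write b carry 7
  f×9+7 = 142 → write e carry 8
  1×9+8 = 17 → write 1 carry 1
  remaining carry: 1

0x11eb5be0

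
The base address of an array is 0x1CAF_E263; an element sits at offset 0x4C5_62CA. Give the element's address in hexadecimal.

0x2175452D

Add column by column in base 16, right to left:
  3+A = D
  6+C = 2 carry 1
  2+2+1 = 5
  E+6 = 4 carry 1
  F+5+1 = 5 carry 1
  A+C+1 = 7 carry 1
  C+4+1 = 1 carry 1
  1+0+1 = 2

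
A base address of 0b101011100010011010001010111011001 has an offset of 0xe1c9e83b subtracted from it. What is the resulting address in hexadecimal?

0x7a832d9e

0b101011100010011010001010111011001 = 0x15c4d15d9 in hexadecimal.
Subtract column by column in base 16:
  9-b → e (borrow)
  d-3-1 → 9
  5-8 → d (borrow)
  1-e-1 → 2 (borrow)
  d-9-1 → 3
  4-c → 8 (borrow)
  c-1-1 → a
  5-e → 7 (borrow)
  1-0-1 → 0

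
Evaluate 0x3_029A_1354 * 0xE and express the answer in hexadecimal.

Multiply each base-16 digit by 14, carrying:
  4×14 = 56 → write 8 carry 3
  5×14+3 = 73 → write 9 carry 4
  3×14+4 = 46 → write E carry 2
  1×14+2 = 16 → write 0 carry 1
  A×14+1 = 141 → write D carry 8
  9×14+8 = 134 → write 6 carry 8
  2×14+8 = 36 → write 4 carry 2
  0×14+2 = 2 → write 2
  3×14 = 42 → write A carry 2
  remaining carry: 2

0x2A246D0E98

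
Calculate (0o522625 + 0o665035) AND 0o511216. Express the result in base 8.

0o401202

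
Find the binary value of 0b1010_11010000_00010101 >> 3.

Right shift by 3: drop the 3 least-significant bits.

0b10101101000000010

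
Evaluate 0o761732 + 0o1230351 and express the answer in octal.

Add column by column in base 8, right to left:
  2+1 = 3
  3+5 = 0 carry 1
  7+3+1 = 3 carry 1
  1+0+1 = 2
  6+3 = 1 carry 1
  7+2+1 = 2 carry 1
  0+1+1 = 2

0o2212303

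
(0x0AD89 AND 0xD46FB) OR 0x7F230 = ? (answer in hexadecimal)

0x7F6B9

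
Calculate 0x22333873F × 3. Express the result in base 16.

0x6699A95BD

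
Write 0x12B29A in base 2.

0b100101011001010011010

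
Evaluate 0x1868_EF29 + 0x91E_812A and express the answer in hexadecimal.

0x21877053

Add column by column in base 16, right to left:
  9+A = 3 carry 1
  2+2+1 = 5
  F+1 = 0 carry 1
  E+8+1 = 7 carry 1
  8+E+1 = 7 carry 1
  6+1+1 = 8
  8+9 = 1 carry 1
  1+0+1 = 2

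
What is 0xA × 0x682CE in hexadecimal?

0x411C0C

Multiply each base-16 digit by 10, carrying:
  E×10 = 140 → write C carry 8
  C×10+8 = 128 → write 0 carry 8
  2×10+8 = 28 → write C carry 1
  8×10+1 = 81 → write 1 carry 5
  6×10+5 = 65 → write 1 carry 4
  remaining carry: 4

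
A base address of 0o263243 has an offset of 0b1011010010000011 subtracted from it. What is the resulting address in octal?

0o131040

0b1011010010000011 = 0o132203 in octal.
Subtract column by column in base 8:
  3-3 → 0
  4-0 → 4
  2-2 → 0
  3-2 → 1
  6-3 → 3
  2-1 → 1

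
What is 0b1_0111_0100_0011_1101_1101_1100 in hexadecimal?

0x1743ddc

Group the bits into nibbles: 0001 0111 0100 0011 1101 1101 1100 → 1743ddc.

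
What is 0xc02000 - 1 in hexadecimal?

0xc01fff

The trailing 3 digits are 0, so subtracting 1 borrows through: they become F and the next digit up decrements.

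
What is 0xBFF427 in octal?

0o57772047

Expand each hex digit to 4 bits: B=1011 F=1111 F=1111 4=0100 2=0010 7=0111.
Group the bits in threes: 101 111 111 111 010 000 100 111 → 57772047.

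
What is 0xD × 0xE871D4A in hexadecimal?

0xBCDC7CC2

Multiply each base-16 digit by 13, carrying:
  A×13 = 130 → write 2 carry 8
  4×13+8 = 60 → write C carry 3
  D×13+3 = 172 → write C carry 10
  1×13+10 = 23 → write 7 carry 1
  7×13+1 = 92 → write C carry 5
  8×13+5 = 109 → write D carry 6
  E×13+6 = 188 → write C carry 11
  remaining carry: B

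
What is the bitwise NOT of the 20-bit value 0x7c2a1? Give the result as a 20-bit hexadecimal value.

0x83d5e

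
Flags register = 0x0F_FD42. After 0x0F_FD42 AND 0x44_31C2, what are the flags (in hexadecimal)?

AND each hex digit independently (no carries):
  0&4=0, F&4=4, F&3=3, D&1=1, 4&C=4, 2&2=2

0x043142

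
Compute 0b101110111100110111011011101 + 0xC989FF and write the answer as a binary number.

0b110101001111111100011011100

0xC989FF = 0b110010011000100111111111 in binary.
Add column by column in base 2, right to left:
  1+1 = 0 carry 1
  0+1+1 = 0 carry 1
  1+1+1 = 1 carry 1
  1+1+1 = 1 carry 1
  1+1+1 = 1 carry 1
  0+1+1 = 0 carry 1
  1+1+1 = 1 carry 1
  1+1+1 = 1 carry 1
  0+1+1 = 0 carry 1
  1+0+1 = 0 carry 1
  1+0+1 = 0 carry 1
  1+1+1 = 1 carry 1
  0+0+1 = 1
  1+0 = 1
  1+0 = 1
  0+1 = 1
  0+1 = 1
  1+0 = 1
  1+0 = 1
  1+1 = 0 carry 1
  1+0+1 = 0 carry 1
  0+0+1 = 1
  1+1 = 0 carry 1
  1+1+1 = 1 carry 1
  1+0+1 = 0 carry 1
  0+0+1 = 1
  1+0 = 1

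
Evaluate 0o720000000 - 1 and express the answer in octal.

0o717777777

The trailing 7 digits are 0, so subtracting 1 borrows through: they become 7 and the next digit up decrements.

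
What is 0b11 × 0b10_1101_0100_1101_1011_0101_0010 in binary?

0b1000011111101001000111110110

Multiply each base-2 digit by 3, carrying:
  0×3 = 0 → write 0
  1×3 = 3 → write 1 carry 1
  0×3+1 = 1 → write 1
  0×3 = 0 → write 0
  1×3 = 3 → write 1 carry 1
  0×3+1 = 1 → write 1
  1×3 = 3 → write 1 carry 1
  0×3+1 = 1 → write 1
  1×3 = 3 → write 1 carry 1
  1×3+1 = 4 → write 0 carry 2
  0×3+2 = 2 → write 0 carry 1
  1×3+1 = 4 → write 0 carry 2
  1×3+2 = 5 → write 1 carry 2
  0×3+2 = 2 → write 0 carry 1
  1×3+1 = 4 → write 0 carry 2
  1×3+2 = 5 → write 1 carry 2
  0×3+2 = 2 → write 0 carry 1
  0×3+1 = 1 → write 1
  1×3 = 3 → write 1 carry 1
  0×3+1 = 1 → write 1
  1×3 = 3 → write 1 carry 1
  0×3+1 = 1 → write 1
  1×3 = 3 → write 1 carry 1
  1×3+1 = 4 → write 0 carry 2
  0×3+2 = 2 → write 0 carry 1
  1×3+1 = 4 → write 0 carry 2
  remaining carry: 10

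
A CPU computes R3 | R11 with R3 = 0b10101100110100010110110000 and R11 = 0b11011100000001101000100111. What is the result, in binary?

0b11111100110101111110110111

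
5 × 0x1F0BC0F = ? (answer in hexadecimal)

Multiply each base-16 digit by 5, carrying:
  F×5 = 75 → write B carry 4
  0×5+4 = 4 → write 4
  C×5 = 60 → write C carry 3
  B×5+3 = 58 → write A carry 3
  0×5+3 = 3 → write 3
  F×5 = 75 → write B carry 4
  1×5+4 = 9 → write 9

0x9B3AC4B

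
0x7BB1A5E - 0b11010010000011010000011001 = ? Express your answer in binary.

0b100011100101110011001000101

0x7BB1A5E = 0b111101110110001101001011110 in binary.
Subtract column by column in base 2:
  0-1 → 1 (borrow)
  1-0-1 → 0
  1-0 → 1
  1-1 → 0
  1-1 → 0
  0-0 → 0
  1-0 → 1
  0-0 → 0
  0-0 → 0
  1-0 → 1
  0-1 → 1 (borrow)
  1-0-1 → 0
  1-1 → 0
  0-1 → 1 (borrow)
  0-0-1 → 1 (borrow)
  0-0-1 → 1 (borrow)
  1-0-1 → 0
  1-0 → 1
  0-0 → 0
  1-1 → 0
  1-0 → 1
  1-0 → 1
  0-1 → 1 (borrow)
  1-0-1 → 0
  1-1 → 0
  1-1 → 0
  1-0 → 1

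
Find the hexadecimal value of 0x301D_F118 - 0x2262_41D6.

0xDBBAF42

Subtract column by column in base 16:
  8-6 → 2
  1-D → 4 (borrow)
  1-1-1 → F (borrow)
  F-4-1 → A
  D-2 → B
  1-6 → B (borrow)
  0-2-1 → D (borrow)
  3-2-1 → 0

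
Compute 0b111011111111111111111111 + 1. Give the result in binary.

0b111100000000000000000000

The trailing 20 digits are 1 (max in base 2), so adding 1 cascades: they roll to 0 and the next digit up increments.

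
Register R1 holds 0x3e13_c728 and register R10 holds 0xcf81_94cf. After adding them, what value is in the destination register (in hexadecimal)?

Add column by column in base 16, right to left:
  8+f = 7 carry 1
  2+c+1 = f
  7+4 = b
  c+9 = 5 carry 1
  3+1+1 = 5
  1+8 = 9
  e+f = d carry 1
  3+c+1 = 0 carry 1
  final carry 1

0x10d955bf7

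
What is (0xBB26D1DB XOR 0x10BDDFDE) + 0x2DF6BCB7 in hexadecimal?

First 0xBB26D1DB XOR 0x10BDDFDE = 0xAB9B0E05.
Add column by column in base 16, right to left:
  5+7 = C
  0+B = B
  E+C = A carry 1
  0+B+1 = C
  B+6 = 1 carry 1
  9+F+1 = 9 carry 1
  B+D+1 = 9 carry 1
  A+2+1 = D

0xD991CABC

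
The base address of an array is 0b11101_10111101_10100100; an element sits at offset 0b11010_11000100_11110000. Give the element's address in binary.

0b1110001000001010010100

Add column by column in base 2, right to left:
  0+0 = 0
  0+0 = 0
  1+0 = 1
  0+0 = 0
  0+1 = 1
  1+1 = 0 carry 1
  0+1+1 = 0 carry 1
  1+1+1 = 1 carry 1
  1+0+1 = 0 carry 1
  0+0+1 = 1
  1+1 = 0 carry 1
  1+0+1 = 0 carry 1
  1+0+1 = 0 carry 1
  1+0+1 = 0 carry 1
  0+1+1 = 0 carry 1
  1+1+1 = 1 carry 1
  1+0+1 = 0 carry 1
  0+1+1 = 0 carry 1
  1+0+1 = 0 carry 1
  1+1+1 = 1 carry 1
  1+1+1 = 1 carry 1
  final carry 1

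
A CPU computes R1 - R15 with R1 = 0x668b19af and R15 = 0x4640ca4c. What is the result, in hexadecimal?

0x204a4f63

Subtract column by column in base 16:
  f-c → 3
  a-4 → 6
  9-a → f (borrow)
  1-c-1 → 4 (borrow)
  b-0-1 → a
  8-4 → 4
  6-6 → 0
  6-4 → 2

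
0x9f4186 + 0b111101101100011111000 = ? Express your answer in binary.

0b101111100001101001111110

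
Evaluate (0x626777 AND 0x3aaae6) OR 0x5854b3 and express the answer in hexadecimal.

0x626777 AND 0x3aaae6 = 0x222266.
Then OR with 0x5854b3.

0x7a76f7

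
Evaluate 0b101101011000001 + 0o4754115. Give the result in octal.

0b101101011000001 = 0o55301 in octal.
Add column by column in base 8, right to left:
  1+5 = 6
  0+1 = 1
  3+1 = 4
  5+4 = 1 carry 1
  5+5+1 = 3 carry 1
  0+7+1 = 0 carry 1
  0+4+1 = 5

0o5031416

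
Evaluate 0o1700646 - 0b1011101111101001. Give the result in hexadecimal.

0x6C5BD

0o1700646 = 0x781A6 in hexadecimal.
0b1011101111101001 = 0xBBE9 in hexadecimal.
Subtract column by column in base 16:
  6-9 → D (borrow)
  A-E-1 → B (borrow)
  1-B-1 → 5 (borrow)
  8-B-1 → C (borrow)
  7-0-1 → 6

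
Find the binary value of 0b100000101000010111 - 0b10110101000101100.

0b1001111111101011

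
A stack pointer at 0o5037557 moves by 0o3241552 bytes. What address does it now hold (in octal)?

0o10301331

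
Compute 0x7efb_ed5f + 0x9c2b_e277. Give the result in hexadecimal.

Add column by column in base 16, right to left:
  f+7 = 6 carry 1
  5+7+1 = d
  d+2 = f
  e+e = c carry 1
  b+b+1 = 7 carry 1
  f+2+1 = 2 carry 1
  e+c+1 = b carry 1
  7+9+1 = 1 carry 1
  final carry 1

0x11b27cfd6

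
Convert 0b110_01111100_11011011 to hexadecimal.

0x67cdb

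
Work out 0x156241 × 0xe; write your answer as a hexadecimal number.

0x12b5f8e

Multiply each base-16 digit by 14, carrying:
  1×14 = 14 → write e
  4×14 = 56 → write 8 carry 3
  2×14+3 = 31 → write f carry 1
  6×14+1 = 85 → write 5 carry 5
  5×14+5 = 75 → write b carry 4
  1×14+4 = 18 → write 2 carry 1
  remaining carry: 1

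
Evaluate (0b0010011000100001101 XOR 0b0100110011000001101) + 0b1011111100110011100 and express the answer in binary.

0b10010101000010011100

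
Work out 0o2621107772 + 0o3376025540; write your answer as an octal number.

0o6217135532

Add column by column in base 8, right to left:
  2+0 = 2
  7+4 = 3 carry 1
  7+5+1 = 5 carry 1
  7+5+1 = 5 carry 1
  0+2+1 = 3
  1+0 = 1
  1+6 = 7
  2+7 = 1 carry 1
  6+3+1 = 2 carry 1
  2+3+1 = 6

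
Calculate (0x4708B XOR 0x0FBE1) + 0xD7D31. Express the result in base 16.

First 0x4708B XOR 0x0FBE1 = 0x48B6A.
Add column by column in base 16, right to left:
  A+1 = B
  6+3 = 9
  B+D = 8 carry 1
  8+7+1 = 0 carry 1
  4+D+1 = 2 carry 1
  final carry 1

0x12089B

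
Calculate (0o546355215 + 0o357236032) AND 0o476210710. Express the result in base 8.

Add column by column in base 8, right to left:
  5+2 = 7
  1+3 = 4
  2+0 = 2
  5+6 = 3 carry 1
  5+3+1 = 1 carry 1
  3+2+1 = 6
  6+7 = 5 carry 1
  4+5+1 = 2 carry 1
  5+3+1 = 1 carry 1
  final carry 1
Sum = 0o1125613247; now AND with 0o476210710:
  1&0=0, 1&4=0, 2&7=2, 5&6=4, 6&2=2, 1&1=1, 3&0=0, 2&7=2, 4&1=0, 7&0=0

0o24210200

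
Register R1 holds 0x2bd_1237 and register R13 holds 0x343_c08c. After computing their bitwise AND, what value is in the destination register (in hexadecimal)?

0x2010004

AND each hex digit independently (no carries):
  2&3=2, b&4=0, d&3=1, 1&c=0, 2&0=0, 3&8=0, 7&c=4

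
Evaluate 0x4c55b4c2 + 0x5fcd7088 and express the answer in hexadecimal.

0xac23254a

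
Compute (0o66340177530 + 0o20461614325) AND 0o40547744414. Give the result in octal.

Add column by column in base 8, right to left:
  0+5 = 5
  3+2 = 5
  5+3 = 0 carry 1
  7+4+1 = 4 carry 1
  7+1+1 = 1 carry 1
  1+6+1 = 0 carry 1
  0+1+1 = 2
  4+6 = 2 carry 1
  3+4+1 = 0 carry 1
  6+0+1 = 7
  6+2 = 0 carry 1
  final carry 1
Sum = 0o107022014055; now AND with 0o40547744414:
  1&0=0, 0&4=0, 7&0=0, 0&5=0, 2&4=0, 2&7=2, 0&7=0, 1&4=0, 4&4=4, 0&4=0, 5&1=1, 5&4=4

0o2004014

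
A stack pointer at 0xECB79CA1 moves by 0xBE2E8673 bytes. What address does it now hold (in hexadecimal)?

0x1AAE62314

Add column by column in base 16, right to left:
  1+3 = 4
  A+7 = 1 carry 1
  C+6+1 = 3 carry 1
  9+8+1 = 2 carry 1
  7+E+1 = 6 carry 1
  B+2+1 = E
  C+E = A carry 1
  E+B+1 = A carry 1
  final carry 1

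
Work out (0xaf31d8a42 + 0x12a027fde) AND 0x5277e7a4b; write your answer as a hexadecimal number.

0x405200a00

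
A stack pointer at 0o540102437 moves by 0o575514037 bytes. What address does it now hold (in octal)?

Add column by column in base 8, right to left:
  7+7 = 6 carry 1
  3+3+1 = 7
  4+0 = 4
  2+4 = 6
  0+1 = 1
  1+5 = 6
  0+5 = 5
  4+7 = 3 carry 1
  5+5+1 = 3 carry 1
  final carry 1

0o1335616476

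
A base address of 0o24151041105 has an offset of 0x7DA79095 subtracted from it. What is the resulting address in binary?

0o24151041105 = 0b10100001101001000100001001000101 in binary.
0x7DA79095 = 0b1111101101001111001000010010101 in binary.
Subtract column by column in base 2:
  1-1 → 0
  0-0 → 0
  1-1 → 0
  0-0 → 0
  0-1 → 1 (borrow)
  0-0-1 → 1 (borrow)
  1-0-1 → 0
  0-1 → 1 (borrow)
  0-0-1 → 1 (borrow)
  1-0-1 → 0
  0-0 → 0
  0-0 → 0
  0-1 → 1 (borrow)
  0-0-1 → 1 (borrow)
  1-0-1 → 0
  0-1 → 1 (borrow)
  0-1-1 → 0 (borrow)
  0-1-1 → 0 (borrow)
  1-1-1 → 1 (borrow)
  0-0-1 → 1 (borrow)
  0-0-1 → 1 (borrow)
  1-1-1 → 1 (borrow)
  0-0-1 → 1 (borrow)
  1-1-1 → 1 (borrow)
  1-1-1 → 1 (borrow)
  0-0-1 → 1 (borrow)
  0-1-1 → 0 (borrow)
  0-1-1 → 0 (borrow)
  0-1-1 → 0 (borrow)
  1-1-1 → 1 (borrow)
  0-1-1 → 0 (borrow)
  1-0-1 → 0

0b100011111111001011000110110000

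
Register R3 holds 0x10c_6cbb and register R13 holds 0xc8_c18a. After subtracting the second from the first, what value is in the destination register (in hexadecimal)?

0x43ab31

Subtract column by column in base 16:
  b-a → 1
  b-8 → 3
  c-1 → b
  6-c → a (borrow)
  c-8-1 → 3
  0-c → 4 (borrow)
  1-0-1 → 0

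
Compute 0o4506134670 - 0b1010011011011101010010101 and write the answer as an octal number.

0o4362577443

0b1010011011011101010010101 = 0o123335225 in octal.
Subtract column by column in base 8:
  0-5 → 3 (borrow)
  7-2-1 → 4
  6-2 → 4
  4-5 → 7 (borrow)
  3-3-1 → 7 (borrow)
  1-3-1 → 5 (borrow)
  6-3-1 → 2
  0-2 → 6 (borrow)
  5-1-1 → 3
  4-0 → 4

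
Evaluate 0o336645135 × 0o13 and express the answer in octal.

0o4623030777

Multiply each base-8 digit by 11, carrying:
  5×11 = 55 → write 7 carry 6
  3×11+6 = 39 → write 7 carry 4
  1×11+4 = 15 → write 7 carry 1
  5×11+1 = 56 → write 0 carry 7
  4×11+7 = 51 → write 3 carry 6
  6×11+6 = 72 → write 0 carry 9
  6×11+9 = 75 → write 3 carry 9
  3×11+9 = 42 → write 2 carry 5
  3×11+5 = 38 → write 6 carry 4
  remaining carry: 4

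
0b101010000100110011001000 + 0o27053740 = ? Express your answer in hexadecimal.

0x104A4A8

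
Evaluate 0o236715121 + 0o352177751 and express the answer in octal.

Add column by column in base 8, right to left:
  1+1 = 2
  2+5 = 7
  1+7 = 0 carry 1
  5+7+1 = 5 carry 1
  1+7+1 = 1 carry 1
  7+1+1 = 1 carry 1
  6+2+1 = 1 carry 1
  3+5+1 = 1 carry 1
  2+3+1 = 6

0o611115072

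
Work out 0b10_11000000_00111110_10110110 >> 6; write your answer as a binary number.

0b10110000000011111010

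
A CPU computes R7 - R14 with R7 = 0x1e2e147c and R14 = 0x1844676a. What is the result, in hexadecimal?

0x5e9ad12

Subtract column by column in base 16:
  c-a → 2
  7-6 → 1
  4-7 → d (borrow)
  1-6-1 → a (borrow)
  e-4-1 → 9
  2-4 → e (borrow)
  e-8-1 → 5
  1-1 → 0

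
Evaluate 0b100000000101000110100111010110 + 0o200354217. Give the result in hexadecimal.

0b100000000101000110100111010110 = 0x201469D6 in hexadecimal.
0o200354217 = 0x201D88F in hexadecimal.
Add column by column in base 16, right to left:
  6+F = 5 carry 1
  D+8+1 = 6 carry 1
  9+8+1 = 2 carry 1
  6+D+1 = 4 carry 1
  4+1+1 = 6
  1+0 = 1
  0+2 = 2
  2+0 = 2

0x22164265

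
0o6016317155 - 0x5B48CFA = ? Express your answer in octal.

0o5241210563

0x5B48CFA = 0o555106372 in octal.
Subtract column by column in base 8:
  5-2 → 3
  5-7 → 6 (borrow)
  1-3-1 → 5 (borrow)
  7-6-1 → 0
  1-0 → 1
  3-1 → 2
  6-5 → 1
  1-5 → 4 (borrow)
  0-5-1 → 2 (borrow)
  6-0-1 → 5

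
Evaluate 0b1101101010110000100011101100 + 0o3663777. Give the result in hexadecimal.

0b1101101010110000100011101100 = 0xDAB08EC in hexadecimal.
0o3663777 = 0xF67FF in hexadecimal.
Add column by column in base 16, right to left:
  C+F = B carry 1
  E+F+1 = E carry 1
  8+7+1 = 0 carry 1
  0+6+1 = 7
  B+F = A carry 1
  A+0+1 = B
  D+0 = D

0xDBA70EB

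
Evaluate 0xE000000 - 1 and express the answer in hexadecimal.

The trailing 6 digits are 0, so subtracting 1 borrows through: they become F and the next digit up decrements.

0xDFFFFFF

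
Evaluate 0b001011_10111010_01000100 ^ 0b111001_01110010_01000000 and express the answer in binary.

XOR bit by bit (1 where the bits differ):
  0010111011101001000100
^ 1110010111001001000000
= 1100101100100000000100

0b1100101100100000000100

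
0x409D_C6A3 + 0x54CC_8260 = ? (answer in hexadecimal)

0x956A4903

Add column by column in base 16, right to left:
  3+0 = 3
  A+6 = 0 carry 1
  6+2+1 = 9
  C+8 = 4 carry 1
  D+C+1 = A carry 1
  9+C+1 = 6 carry 1
  0+4+1 = 5
  4+5 = 9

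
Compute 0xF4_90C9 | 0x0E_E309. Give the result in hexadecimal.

0xFEF3C9

OR each hex digit independently (no carries):
  F|0=F, 4|E=E, 9|E=F, 0|3=3, C|0=C, 9|9=9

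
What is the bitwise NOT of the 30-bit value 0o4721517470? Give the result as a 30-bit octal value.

0o3056260307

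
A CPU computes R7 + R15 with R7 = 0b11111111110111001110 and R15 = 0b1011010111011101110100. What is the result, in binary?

Add column by column in base 2, right to left:
  0+0 = 0
  1+0 = 1
  1+1 = 0 carry 1
  1+0+1 = 0 carry 1
  0+1+1 = 0 carry 1
  0+1+1 = 0 carry 1
  1+1+1 = 1 carry 1
  1+0+1 = 0 carry 1
  1+1+1 = 1 carry 1
  0+1+1 = 0 carry 1
  1+1+1 = 1 carry 1
  1+0+1 = 0 carry 1
  1+1+1 = 1 carry 1
  1+1+1 = 1 carry 1
  1+1+1 = 1 carry 1
  1+0+1 = 0 carry 1
  1+1+1 = 1 carry 1
  1+0+1 = 0 carry 1
  1+1+1 = 1 carry 1
  1+1+1 = 1 carry 1
  0+0+1 = 1
  0+1 = 1

0b1111010111010101000010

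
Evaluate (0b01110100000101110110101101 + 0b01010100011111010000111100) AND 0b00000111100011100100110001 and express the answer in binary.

0b100001000100100001

Add column by column in base 2, right to left:
  1+0 = 1
  0+0 = 0
  1+1 = 0 carry 1
  1+1+1 = 1 carry 1
  0+1+1 = 0 carry 1
  1+1+1 = 1 carry 1
  0+0+1 = 1
  1+0 = 1
  1+0 = 1
  0+0 = 0
  1+1 = 0 carry 1
  1+0+1 = 0 carry 1
  1+1+1 = 1 carry 1
  0+1+1 = 0 carry 1
  1+1+1 = 1 carry 1
  0+1+1 = 0 carry 1
  0+1+1 = 0 carry 1
  0+0+1 = 1
  0+0 = 0
  0+0 = 0
  1+1 = 0 carry 1
  0+0+1 = 1
  1+1 = 0 carry 1
  1+0+1 = 0 carry 1
  1+1+1 = 1 carry 1
  final carry 1
Sum = 0b11001000100101000111101001; now AND with 0b00000111100011100100110001:
  11001000100101000111101001
& 00000111100011100100110001
= 00000000100001000100100001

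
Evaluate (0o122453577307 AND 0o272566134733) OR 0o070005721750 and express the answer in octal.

0o72447735753

0o122453577307 AND 0o272566134733 = 0o022442134303.
Then OR with 0o070005721750.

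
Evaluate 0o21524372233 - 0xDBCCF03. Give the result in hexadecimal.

0x7F952598

0o21524372233 = 0x8D51F49B in hexadecimal.
Subtract column by column in base 16:
  B-3 → 8
  9-0 → 9
  4-F → 5 (borrow)
  F-C-1 → 2
  1-C → 5 (borrow)
  5-B-1 → 9 (borrow)
  D-D-1 → F (borrow)
  8-0-1 → 7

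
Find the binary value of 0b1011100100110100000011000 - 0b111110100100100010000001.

Subtract column by column in base 2:
  0-1 → 1 (borrow)
  0-0-1 → 1 (borrow)
  0-0-1 → 1 (borrow)
  1-0-1 → 0
  1-0 → 1
  0-0 → 0
  0-0 → 0
  0-1 → 1 (borrow)
  0-0-1 → 1 (borrow)
  0-0-1 → 1 (borrow)
  0-0-1 → 1 (borrow)
  1-1-1 → 1 (borrow)
  0-0-1 → 1 (borrow)
  1-0-1 → 0
  1-1 → 0
  0-0 → 0
  0-0 → 0
  1-1 → 0
  0-0 → 0
  0-1 → 1 (borrow)
  1-1-1 → 1 (borrow)
  1-1-1 → 1 (borrow)
  1-1-1 → 1 (borrow)
  0-1-1 → 0 (borrow)
  1-0-1 → 0

0b11110000001111110010111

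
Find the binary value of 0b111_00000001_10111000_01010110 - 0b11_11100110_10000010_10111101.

0b11000110110011010110011001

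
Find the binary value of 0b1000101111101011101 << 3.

0b1000101111101011101000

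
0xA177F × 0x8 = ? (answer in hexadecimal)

0x50BBF8

Multiply each base-16 digit by 8, carrying:
  F×8 = 120 → write 8 carry 7
  7×8+7 = 63 → write F carry 3
  7×8+3 = 59 → write B carry 3
  1×8+3 = 11 → write B
  A×8 = 80 → write 0 carry 5
  remaining carry: 5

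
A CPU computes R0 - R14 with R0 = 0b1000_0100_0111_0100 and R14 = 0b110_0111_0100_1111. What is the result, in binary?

0b1110100100101

Subtract column by column in base 2:
  0-1 → 1 (borrow)
  0-1-1 → 0 (borrow)
  1-1-1 → 1 (borrow)
  0-1-1 → 0 (borrow)
  1-0-1 → 0
  1-0 → 1
  1-1 → 0
  0-0 → 0
  0-1 → 1 (borrow)
  0-1-1 → 0 (borrow)
  1-1-1 → 1 (borrow)
  0-0-1 → 1 (borrow)
  0-0-1 → 1 (borrow)
  0-1-1 → 0 (borrow)
  0-1-1 → 0 (borrow)
  1-0-1 → 0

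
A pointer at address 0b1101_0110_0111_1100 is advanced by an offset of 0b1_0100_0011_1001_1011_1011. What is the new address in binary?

0b101010001000000110111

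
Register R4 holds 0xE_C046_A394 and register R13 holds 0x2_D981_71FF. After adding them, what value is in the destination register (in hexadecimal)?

Add column by column in base 16, right to left:
  4+F = 3 carry 1
  9+F+1 = 9 carry 1
  3+1+1 = 5
  A+7 = 1 carry 1
  6+1+1 = 8
  4+8 = C
  0+9 = 9
  C+D = 9 carry 1
  E+2+1 = 1 carry 1
  final carry 1

0x1199C81593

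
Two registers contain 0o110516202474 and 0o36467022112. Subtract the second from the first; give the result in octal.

0o52027160362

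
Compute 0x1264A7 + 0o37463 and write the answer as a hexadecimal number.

0x12A3DA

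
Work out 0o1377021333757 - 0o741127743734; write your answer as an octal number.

0o435671370023

Subtract column by column in base 8:
  7-4 → 3
  5-3 → 2
  7-7 → 0
  3-3 → 0
  3-4 → 7 (borrow)
  3-7-1 → 3 (borrow)
  1-7-1 → 1 (borrow)
  2-2-1 → 7 (borrow)
  0-1-1 → 6 (borrow)
  7-1-1 → 5
  7-4 → 3
  3-7 → 4 (borrow)
  1-0-1 → 0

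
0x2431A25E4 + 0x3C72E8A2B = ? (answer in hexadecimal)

Add column by column in base 16, right to left:
  4+B = F
  E+2 = 0 carry 1
  5+A+1 = 0 carry 1
  2+8+1 = B
  A+E = 8 carry 1
  1+2+1 = 4
  3+7 = A
  4+C = 0 carry 1
  2+3+1 = 6

0x60A48B00F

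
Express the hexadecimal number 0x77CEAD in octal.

0o35747255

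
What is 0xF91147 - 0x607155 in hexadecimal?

Subtract column by column in base 16:
  7-5 → 2
  4-5 → F (borrow)
  1-1-1 → F (borrow)
  1-7-1 → 9 (borrow)
  9-0-1 → 8
  F-6 → 9

0x989FF2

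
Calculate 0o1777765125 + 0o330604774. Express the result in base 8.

0o2330572121

Add column by column in base 8, right to left:
  5+4 = 1 carry 1
  2+7+1 = 2 carry 1
  1+7+1 = 1 carry 1
  5+4+1 = 2 carry 1
  6+0+1 = 7
  7+6 = 5 carry 1
  7+0+1 = 0 carry 1
  7+3+1 = 3 carry 1
  7+3+1 = 3 carry 1
  1+0+1 = 2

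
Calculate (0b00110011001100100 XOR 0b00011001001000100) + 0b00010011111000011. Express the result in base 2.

First 0b00110011001100100 XOR 0b00011001001000100 = 0b00101010000100000.
Add column by column in base 2, right to left:
  0+1 = 1
  0+1 = 1
  0+0 = 0
  0+0 = 0
  0+0 = 0
  1+0 = 1
  0+1 = 1
  0+1 = 1
  0+1 = 1
  0+1 = 1
  1+1 = 0 carry 1
  0+0+1 = 1
  1+0 = 1
  0+1 = 1
  1+0 = 1

0b111101111100011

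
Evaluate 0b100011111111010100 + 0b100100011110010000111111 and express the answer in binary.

Add column by column in base 2, right to left:
  0+1 = 1
  0+1 = 1
  1+1 = 0 carry 1
  0+1+1 = 0 carry 1
  1+1+1 = 1 carry 1
  0+1+1 = 0 carry 1
  1+0+1 = 0 carry 1
  1+0+1 = 0 carry 1
  1+0+1 = 0 carry 1
  1+0+1 = 0 carry 1
  1+1+1 = 1 carry 1
  1+0+1 = 0 carry 1
  1+0+1 = 0 carry 1
  1+1+1 = 1 carry 1
  0+1+1 = 0 carry 1
  0+1+1 = 0 carry 1
  0+1+1 = 0 carry 1
  1+0+1 = 0 carry 1
  0+0+1 = 1
  0+0 = 0
  0+1 = 1
  0+0 = 0
  0+0 = 0
  0+1 = 1

0b100101000010010000010011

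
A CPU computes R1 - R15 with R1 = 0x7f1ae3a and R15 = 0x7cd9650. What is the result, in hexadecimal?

Subtract column by column in base 16:
  a-0 → a
  3-5 → e (borrow)
  e-6-1 → 7
  a-9 → 1
  1-d → 4 (borrow)
  f-c-1 → 2
  7-7 → 0

0x2417ea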